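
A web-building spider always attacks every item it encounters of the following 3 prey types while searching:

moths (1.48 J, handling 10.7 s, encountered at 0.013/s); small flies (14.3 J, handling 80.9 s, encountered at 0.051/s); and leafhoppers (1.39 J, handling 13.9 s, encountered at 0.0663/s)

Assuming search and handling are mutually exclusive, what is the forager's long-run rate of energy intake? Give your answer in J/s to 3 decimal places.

0.136 J/s

Energy encountered per unit search time: 0.013×1.48 + 0.051×14.3 + 0.0663×1.39 = 0.8407 J/s.
Handling time per unit search time: 0.013×10.7 + 0.051×80.9 + 0.0663×13.9 = 5.187.
Rate = 0.8407/(1 + 5.187) = 0.1359 J/s.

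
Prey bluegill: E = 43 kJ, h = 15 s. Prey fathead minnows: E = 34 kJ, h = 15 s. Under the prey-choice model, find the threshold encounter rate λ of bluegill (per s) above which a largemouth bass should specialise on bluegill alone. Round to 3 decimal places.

0.252 per s

The zero-one rule: include fathead minnows iff E₂/h₂ > λE₁/(1+λh₁). Equality gives the switch point.
λE₁h₂ = E₂ + λE₂h₁ ⇒ λ = E₂/(E₁h₂ − E₂h₁) = 34/(645 − 510) = 0.2519 per s.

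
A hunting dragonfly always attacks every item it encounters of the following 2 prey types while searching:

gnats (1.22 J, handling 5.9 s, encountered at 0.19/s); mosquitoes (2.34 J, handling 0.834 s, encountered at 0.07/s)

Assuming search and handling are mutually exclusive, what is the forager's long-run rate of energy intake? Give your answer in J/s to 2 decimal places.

R = (0.19×1.22 + 0.07×2.34) / (1 + 0.19×5.9 + 0.07×0.834) = 0.3956/2.179 = 0.1815 J/s.

0.18 J/s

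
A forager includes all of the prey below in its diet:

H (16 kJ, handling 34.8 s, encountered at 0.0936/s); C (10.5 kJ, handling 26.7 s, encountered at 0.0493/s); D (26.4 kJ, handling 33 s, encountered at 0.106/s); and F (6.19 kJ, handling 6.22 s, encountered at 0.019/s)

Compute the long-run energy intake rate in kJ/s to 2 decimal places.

0.54 kJ/s

Energy encountered per unit search time: 0.0936×16 + 0.0493×10.5 + 0.106×26.4 + 0.019×6.19 = 4.931 kJ/s.
Handling time per unit search time: 0.0936×34.8 + 0.0493×26.7 + 0.106×33 + 0.019×6.22 = 8.19.
Rate = 4.931/(1 + 8.19) = 0.5366 kJ/s.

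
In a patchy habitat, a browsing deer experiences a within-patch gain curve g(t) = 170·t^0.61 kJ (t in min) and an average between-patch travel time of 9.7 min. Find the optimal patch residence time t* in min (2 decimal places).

By the marginal value theorem, leave when the instantaneous gain rate g'(t) equals the habitat-wide average g(t)/(T + t).
g'(t) = 0.61·170·t^-0.39. Setting 0.61·170·t^-0.39 = 170·t^0.61/(9.7+t) gives 0.61(9.7+t) = t, so 0.39·t = 0.61×9.7.
t* = 0.61×9.7/0.39 = 15.17 min.

15.17 min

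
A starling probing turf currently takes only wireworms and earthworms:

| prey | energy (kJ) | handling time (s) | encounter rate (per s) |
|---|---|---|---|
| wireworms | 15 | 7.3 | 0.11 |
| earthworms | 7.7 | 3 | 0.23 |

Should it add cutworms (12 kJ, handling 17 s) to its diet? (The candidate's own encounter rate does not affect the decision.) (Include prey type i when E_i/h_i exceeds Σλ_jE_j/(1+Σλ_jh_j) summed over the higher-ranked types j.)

No

On wireworms and earthworms alone, R = ΣλE/(1+Σλh) = 3.421/2.493 = 1.372 kJ/s.
cutworms: E/h = 12/17 = 0.7059 kJ/s.
Since 0.7059 < R, time spent handling cutworms is better spent searching.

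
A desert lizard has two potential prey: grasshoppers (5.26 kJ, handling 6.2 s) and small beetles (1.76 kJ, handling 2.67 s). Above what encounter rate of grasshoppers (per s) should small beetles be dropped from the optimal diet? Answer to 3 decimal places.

0.562 per s

Drop small beetles once their profitability E₂/h₂ falls below the rate achievable on grasshoppers alone: E₂/h₂ = λE₁/(1 + λh₁).
Solve for λ: λE₁h₂ = E₂(1 + λh₁) → λ(E₁h₂ − E₂h₁) = E₂ → λ = E₂/(E₁h₂ − E₂h₁).
λ = 1.76/(5.26×2.67 − 1.76×6.2) = 1.76/3.132 = 0.5619 per s.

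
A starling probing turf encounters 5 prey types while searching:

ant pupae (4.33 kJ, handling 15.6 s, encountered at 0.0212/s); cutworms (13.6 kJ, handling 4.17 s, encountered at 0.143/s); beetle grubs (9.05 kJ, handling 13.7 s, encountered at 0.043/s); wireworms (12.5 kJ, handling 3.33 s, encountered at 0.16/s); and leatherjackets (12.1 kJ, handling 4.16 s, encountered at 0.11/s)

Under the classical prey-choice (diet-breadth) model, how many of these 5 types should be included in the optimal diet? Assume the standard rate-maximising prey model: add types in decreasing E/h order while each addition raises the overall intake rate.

3

Profitabilities (E/h, kJ/s): wireworms 3.75, cutworms 3.26, leatherjackets 2.91, beetle grubs 0.661, ant pupae 0.278. Add prey in this order while the next type's profitability exceeds the intake rate on those already taken.
Rate on top 1: 1.305. cutworms: 3.26 > 1.305 → include.
Rate on top 2: 1.853. leatherjackets: 2.91 > 1.853 → include.
Rate on top 3: 2.04. beetle grubs: 0.661 < 2.04 → exclude; stop.
Optimal diet: wireworms, cutworms, leatherjackets — 3 of 5 types.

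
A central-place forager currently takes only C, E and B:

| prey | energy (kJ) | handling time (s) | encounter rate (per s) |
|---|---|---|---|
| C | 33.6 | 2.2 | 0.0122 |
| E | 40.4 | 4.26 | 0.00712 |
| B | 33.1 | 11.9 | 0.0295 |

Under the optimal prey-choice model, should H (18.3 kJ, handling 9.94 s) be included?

Intake rate on the current diet: R = (0.0122×33.6 + 0.00712×40.4 + 0.0295×33.1) / (1 + 0.0122×2.2 + 0.00712×4.26 + 0.0295×11.9) = 1.674/1.408 = 1.189 kJ/s.
Profitability of H: 18.3/9.94 = 1.841 kJ/s.
1.841 > 1.189, so adding H raises the average — include it.

Yes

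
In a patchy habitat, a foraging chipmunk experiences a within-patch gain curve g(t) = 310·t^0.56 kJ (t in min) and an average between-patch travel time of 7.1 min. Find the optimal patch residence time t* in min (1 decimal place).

9.0 min

Maximise g(t)/(T+t): set derivative to zero → g'(t)(T+t) = g(t).
g'(t) = 0.56·310·t^-0.44. Setting 0.56·310·t^-0.44 = 310·t^0.56/(7.1+t) gives 0.56(7.1+t) = t, so 0.44·t = 0.56×7.1.
t* = 0.56×7.1/0.44 = 9.036 min.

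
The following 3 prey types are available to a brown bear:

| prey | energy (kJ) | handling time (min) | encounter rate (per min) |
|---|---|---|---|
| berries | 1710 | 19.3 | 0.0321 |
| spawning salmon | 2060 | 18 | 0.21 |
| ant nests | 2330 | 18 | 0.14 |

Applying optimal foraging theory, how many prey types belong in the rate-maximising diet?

Rank by E/h (kJ/min): ant nests 129, spawning salmon 114, berries 88.6. Include each in turn until the next type's E/h falls below the running intake rate.
Rate on top 1: 92.67. spawning salmon: 114 > 92.67 → include.
Rate on top 2: 103.9. berries: 88.6 < 103.9 → exclude; stop.
Optimal diet: ant nests, spawning salmon — 2 of 3 types.

2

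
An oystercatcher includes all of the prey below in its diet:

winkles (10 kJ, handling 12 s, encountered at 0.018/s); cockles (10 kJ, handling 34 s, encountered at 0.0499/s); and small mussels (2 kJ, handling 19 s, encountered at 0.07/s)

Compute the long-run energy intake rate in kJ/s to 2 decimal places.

0.19 kJ/s

R = (0.018×10 + 0.0499×10 + 0.07×2) / (1 + 0.018×12 + 0.0499×34 + 0.07×19) = 0.819/4.243 = 0.193 kJ/s.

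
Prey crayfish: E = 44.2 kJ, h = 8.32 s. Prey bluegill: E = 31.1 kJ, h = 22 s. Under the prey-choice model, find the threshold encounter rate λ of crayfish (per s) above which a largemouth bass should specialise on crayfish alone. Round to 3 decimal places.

0.044 per s

The zero-one rule: include bluegill iff E₂/h₂ > λE₁/(1+λh₁). Equality gives the switch point.
λE₁h₂ = E₂ + λE₂h₁ ⇒ λ = E₂/(E₁h₂ − E₂h₁) = 31.1/(972.4 − 258.8) = 0.04358 per s.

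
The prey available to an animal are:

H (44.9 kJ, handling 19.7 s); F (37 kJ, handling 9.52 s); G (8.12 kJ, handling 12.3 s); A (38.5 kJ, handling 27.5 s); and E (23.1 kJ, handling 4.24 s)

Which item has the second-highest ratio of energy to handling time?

F

In descending order of E/h:
E: 23.1/4.24 = 5.45 kJ/s
F: 37/9.52 = 3.89 kJ/s
H: 44.9/19.7 = 2.28 kJ/s
A: 38.5/27.5 = 1.4 kJ/s
G: 8.12/12.3 = 0.66 kJ/s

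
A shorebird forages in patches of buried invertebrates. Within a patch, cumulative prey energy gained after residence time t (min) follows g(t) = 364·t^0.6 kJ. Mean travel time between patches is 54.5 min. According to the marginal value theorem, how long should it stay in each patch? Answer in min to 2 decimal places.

Optimal t* satisfies g'(t*) = g(t*)/(T + t*).
g'(t) = 0.6·364·t^-0.4. Setting 0.6·364·t^-0.4 = 364·t^0.6/(54.5+t) gives 0.6(54.5+t) = t, so 0.40·t = 0.6×54.5.
t* = 0.6×54.5/0.40 = 81.75 min.

81.75 min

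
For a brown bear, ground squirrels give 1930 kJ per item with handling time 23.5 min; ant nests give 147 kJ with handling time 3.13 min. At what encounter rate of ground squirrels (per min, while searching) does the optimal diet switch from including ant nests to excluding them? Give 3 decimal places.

The zero-one rule: include ant nests iff E₂/h₂ > λE₁/(1+λh₁). Equality gives the switch point.
λE₁h₂ = E₂ + λE₂h₁ ⇒ λ = E₂/(E₁h₂ − E₂h₁) = 147/(6041 − 3454) = 0.05684 per min.

0.057 per min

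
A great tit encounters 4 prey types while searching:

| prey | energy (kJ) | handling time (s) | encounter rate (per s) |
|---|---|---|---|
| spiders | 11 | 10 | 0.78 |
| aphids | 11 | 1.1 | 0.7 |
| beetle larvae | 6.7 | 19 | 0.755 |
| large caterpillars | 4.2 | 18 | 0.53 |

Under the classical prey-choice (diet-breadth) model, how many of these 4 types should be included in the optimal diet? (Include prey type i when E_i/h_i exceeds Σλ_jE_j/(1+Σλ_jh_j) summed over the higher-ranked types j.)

E/h in descending order: aphids 10, spiders 1.1, beetle larvae 0.353, large caterpillars 0.233 kJ/s. The optimal diet is the largest prefix of this list for which every included type satisfies E_i/h_i > R on the types above it.
Rate on top 1: 4.35. spiders: 1.1 < 4.35 → exclude; stop.
Optimal diet: aphids — 1 of 4 types.

1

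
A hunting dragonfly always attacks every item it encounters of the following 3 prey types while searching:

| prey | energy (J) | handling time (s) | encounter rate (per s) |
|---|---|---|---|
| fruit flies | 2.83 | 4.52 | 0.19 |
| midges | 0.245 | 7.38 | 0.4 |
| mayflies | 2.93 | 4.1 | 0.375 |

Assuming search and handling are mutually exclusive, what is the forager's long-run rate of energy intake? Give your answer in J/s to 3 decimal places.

0.273 J/s

R = (0.19×2.83 + 0.4×0.245 + 0.375×2.93) / (1 + 0.19×4.52 + 0.4×7.38 + 0.375×4.1) = 1.734/6.348 = 0.2732 J/s.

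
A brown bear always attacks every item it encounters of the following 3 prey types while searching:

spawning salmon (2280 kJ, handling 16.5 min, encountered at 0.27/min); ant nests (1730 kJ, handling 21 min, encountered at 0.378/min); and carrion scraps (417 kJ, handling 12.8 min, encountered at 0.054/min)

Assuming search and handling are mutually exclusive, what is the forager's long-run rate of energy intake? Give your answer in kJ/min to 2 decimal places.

R = Σλ_iE_i / (1 + Σλ_ih_i)
Numerator: 0.27×2280 + 0.378×1730 + 0.054×417 = 1292
Denominator: 1 + 0.27×16.5 + 0.378×21 + 0.054×12.8 = 14.08
R = 1292/14.08 = 91.74 kJ/min

91.74 kJ/min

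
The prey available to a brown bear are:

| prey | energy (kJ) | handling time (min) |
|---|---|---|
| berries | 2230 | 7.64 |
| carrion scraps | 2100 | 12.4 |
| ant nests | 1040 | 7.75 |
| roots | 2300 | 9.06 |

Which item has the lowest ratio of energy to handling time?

Profitability E/h (kJ/min): berries = 2230/7.64 = 292, carrion scraps = 2100/12.4 = 169, ant nests = 1040/7.75 = 134, roots = 2300/9.06 = 254.
Ranked: berries > roots > carrion scraps > ant nests.

ant nests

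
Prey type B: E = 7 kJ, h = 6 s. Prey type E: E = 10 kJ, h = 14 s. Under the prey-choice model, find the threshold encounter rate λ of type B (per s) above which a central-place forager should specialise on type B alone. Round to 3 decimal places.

0.263 per s

Drop type E once their profitability E₂/h₂ falls below the rate achievable on type B alone: E₂/h₂ = λE₁/(1 + λh₁).
Solve for λ: λE₁h₂ = E₂(1 + λh₁) → λ(E₁h₂ − E₂h₁) = E₂ → λ = E₂/(E₁h₂ − E₂h₁).
λ = 10/(7×14 − 10×6) = 10/38 = 0.2632 per s.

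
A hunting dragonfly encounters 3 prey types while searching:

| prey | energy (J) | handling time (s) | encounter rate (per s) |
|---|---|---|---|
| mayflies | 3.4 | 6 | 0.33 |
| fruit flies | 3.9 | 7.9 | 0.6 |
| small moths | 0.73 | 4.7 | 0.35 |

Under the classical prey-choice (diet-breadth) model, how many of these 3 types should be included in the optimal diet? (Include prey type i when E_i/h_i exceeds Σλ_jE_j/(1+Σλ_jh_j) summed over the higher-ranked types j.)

2

Profitabilities (E/h, J/s): mayflies 0.567, fruit flies 0.494, small moths 0.155. Add prey in this order while the next type's profitability exceeds the intake rate on those already taken.
Rate on top 1: 0.3765. fruit flies: 0.494 > 0.3765 → include.
Rate on top 2: 0.4484. small moths: 0.155 < 0.4484 → exclude; stop.
Optimal diet: mayflies, fruit flies — 2 of 3 types.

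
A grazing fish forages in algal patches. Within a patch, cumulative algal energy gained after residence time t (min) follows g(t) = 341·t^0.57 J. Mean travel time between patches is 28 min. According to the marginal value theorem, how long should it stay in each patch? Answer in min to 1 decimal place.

Maximise g(t)/(T+t): set derivative to zero → g'(t)(T+t) = g(t).
g'(t) = 0.57·341·t^-0.43. Setting 0.57·341·t^-0.43 = 341·t^0.57/(28+t) gives 0.57(28+t) = t, so 0.43·t = 0.57×28.
t* = 0.57×28/0.43 = 37.12 min.

37.1 min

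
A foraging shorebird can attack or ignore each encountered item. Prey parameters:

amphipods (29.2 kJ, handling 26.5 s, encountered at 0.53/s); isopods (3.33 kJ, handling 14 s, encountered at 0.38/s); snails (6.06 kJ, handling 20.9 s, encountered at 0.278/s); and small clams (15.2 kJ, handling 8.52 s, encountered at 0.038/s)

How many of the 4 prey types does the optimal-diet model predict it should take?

2

Rank by E/h (kJ/s): small clams 1.78, amphipods 1.1, snails 0.29, isopods 0.238. Include each in turn until the next type's E/h falls below the running intake rate.
Rate on top 1: 0.4363. amphipods: 1.1 > 0.4363 → include.
Rate on top 2: 1.045. snails: 0.29 < 1.045 → exclude; stop.
Optimal diet: small clams, amphipods — 2 of 4 types.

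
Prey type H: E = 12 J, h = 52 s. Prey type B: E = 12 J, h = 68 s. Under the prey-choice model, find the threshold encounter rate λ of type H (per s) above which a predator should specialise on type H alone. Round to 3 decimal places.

Drop type B once their profitability E₂/h₂ falls below the rate achievable on type H alone: E₂/h₂ = λE₁/(1 + λh₁).
Solve for λ: λE₁h₂ = E₂(1 + λh₁) → λ(E₁h₂ − E₂h₁) = E₂ → λ = E₂/(E₁h₂ − E₂h₁).
λ = 12/(12×68 − 12×52) = 12/192 = 0.0625 per s.

0.062 per s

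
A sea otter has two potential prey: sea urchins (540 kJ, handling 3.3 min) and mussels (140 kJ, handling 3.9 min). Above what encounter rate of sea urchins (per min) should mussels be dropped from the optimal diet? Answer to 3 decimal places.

At the threshold, the rate on sea urchins alone equals the profitability of mussels: λ·540/(1 + λ·3.3) = 140/3.9 = 35.9.
Rearranging, λ(540 − 35.9×3.3) = 35.9, so λ = 35.9/421.5 = 0.08516 per min.

0.085 per min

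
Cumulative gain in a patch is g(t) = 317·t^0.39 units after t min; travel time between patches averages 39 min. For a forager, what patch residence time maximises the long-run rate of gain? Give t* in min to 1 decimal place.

Optimal t* satisfies g'(t*) = g(t*)/(T + t*).
g'(t) = 0.39·317·t^-0.61. Setting 0.39·317·t^-0.61 = 317·t^0.39/(39+t) gives 0.39(39+t) = t, so 0.61·t = 0.39×39.
t* = 0.39×39/0.61 = 24.93 min.

24.9 min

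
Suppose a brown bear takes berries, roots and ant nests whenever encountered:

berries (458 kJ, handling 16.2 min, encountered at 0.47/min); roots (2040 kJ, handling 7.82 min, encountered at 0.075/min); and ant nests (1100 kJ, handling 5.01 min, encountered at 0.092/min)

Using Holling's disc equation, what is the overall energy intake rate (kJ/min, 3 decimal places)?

48.591 kJ/min

Energy encountered per unit search time: 0.47×458 + 0.075×2040 + 0.092×1100 = 469.5 kJ/min.
Handling time per unit search time: 0.47×16.2 + 0.075×7.82 + 0.092×5.01 = 8.661.
Rate = 469.5/(1 + 8.661) = 48.59 kJ/min.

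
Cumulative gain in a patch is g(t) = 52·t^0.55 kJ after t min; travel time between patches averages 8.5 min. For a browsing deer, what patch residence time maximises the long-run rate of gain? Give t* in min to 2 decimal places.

10.39 min

Maximise g(t)/(T+t): set derivative to zero → g'(t)(T+t) = g(t).
g'(t) = 0.55·52·t^-0.45. Setting 0.55·52·t^-0.45 = 52·t^0.55/(8.5+t) gives 0.55(8.5+t) = t, so 0.45·t = 0.55×8.5.
t* = 0.55×8.5/0.45 = 10.39 min.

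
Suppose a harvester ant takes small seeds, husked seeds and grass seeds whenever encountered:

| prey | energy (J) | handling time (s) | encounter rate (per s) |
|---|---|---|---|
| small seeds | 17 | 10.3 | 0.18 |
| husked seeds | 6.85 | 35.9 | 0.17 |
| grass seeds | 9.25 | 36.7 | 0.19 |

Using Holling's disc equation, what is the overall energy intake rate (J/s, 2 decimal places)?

R = Σλ_iE_i / (1 + Σλ_ih_i)
Numerator: 0.18×17 + 0.17×6.85 + 0.19×9.25 = 5.982
Denominator: 1 + 0.18×10.3 + 0.17×35.9 + 0.19×36.7 = 15.93
R = 5.982/15.93 = 0.3755 J/s

0.38 J/s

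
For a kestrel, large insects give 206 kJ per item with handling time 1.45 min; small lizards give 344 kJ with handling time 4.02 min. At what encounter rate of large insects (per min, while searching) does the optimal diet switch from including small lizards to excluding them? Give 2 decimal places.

The zero-one rule: include small lizards iff E₂/h₂ > λE₁/(1+λh₁). Equality gives the switch point.
λE₁h₂ = E₂ + λE₂h₁ ⇒ λ = E₂/(E₁h₂ − E₂h₁) = 344/(828.1 − 498.8) = 1.045 per min.

1.04 per min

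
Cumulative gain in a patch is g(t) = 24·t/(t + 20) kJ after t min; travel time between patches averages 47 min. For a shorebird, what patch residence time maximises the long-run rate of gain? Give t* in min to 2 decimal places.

Maximise g(t)/(T+t): set derivative to zero → g'(t)(T+t) = g(t).
g'(t) = 24·20/(t + 20)². Setting 24·20/(t+20)² = 24t/[(t+20)(47+t)] gives 20(47+t) = t(t+20), so t² = 20×47 = 940.
t* = √940 = 30.66 min.

30.66 min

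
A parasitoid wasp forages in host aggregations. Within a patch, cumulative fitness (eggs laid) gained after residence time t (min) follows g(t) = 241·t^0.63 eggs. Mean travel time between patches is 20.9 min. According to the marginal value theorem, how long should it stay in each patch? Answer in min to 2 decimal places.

Maximise g(t)/(T+t): set derivative to zero → g'(t)(T+t) = g(t).
g'(t) = 0.63·241·t^-0.37. Setting 0.63·241·t^-0.37 = 241·t^0.63/(20.9+t) gives 0.63(20.9+t) = t, so 0.37·t = 0.63×20.9.
t* = 0.63×20.9/0.37 = 35.59 min.

35.59 min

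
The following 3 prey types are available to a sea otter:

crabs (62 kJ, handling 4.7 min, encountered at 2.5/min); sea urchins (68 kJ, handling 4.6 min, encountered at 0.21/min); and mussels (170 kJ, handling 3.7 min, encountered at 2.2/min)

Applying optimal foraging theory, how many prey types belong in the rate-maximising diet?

Rank by E/h (kJ/min): mussels 45.9, sea urchins 14.8, crabs 13.2. Include each in turn until the next type's E/h falls below the running intake rate.
Rate on top 1: 40.92. sea urchins: 14.8 < 40.92 → exclude; stop.
Optimal diet: mussels — 1 of 3 types.

1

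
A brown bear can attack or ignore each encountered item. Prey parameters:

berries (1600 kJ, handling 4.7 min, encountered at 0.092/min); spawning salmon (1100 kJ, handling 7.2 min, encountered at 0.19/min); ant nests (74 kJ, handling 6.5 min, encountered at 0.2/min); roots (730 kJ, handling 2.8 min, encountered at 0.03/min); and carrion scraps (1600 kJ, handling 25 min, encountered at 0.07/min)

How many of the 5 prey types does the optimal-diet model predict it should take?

3

Profitabilities (E/h, kJ/min): berries 340, roots 261, spawning salmon 153, carrion scraps 64, ant nests 11.4. Add prey in this order while the next type's profitability exceeds the intake rate on those already taken.
Rate on top 1: 102.8. roots: 261 > 102.8 → include.
Rate on top 2: 111.5. spawning salmon: 153 > 111.5 → include.
Rate on top 3: 131.1. carrion scraps: 64 < 131.1 → exclude; stop.
Optimal diet: berries, roots, spawning salmon — 3 of 5 types.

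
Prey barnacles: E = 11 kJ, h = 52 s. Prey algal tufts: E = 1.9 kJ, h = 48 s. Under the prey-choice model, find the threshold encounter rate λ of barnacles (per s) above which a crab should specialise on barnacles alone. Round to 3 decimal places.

The zero-one rule: include algal tufts iff E₂/h₂ > λE₁/(1+λh₁). Equality gives the switch point.
λE₁h₂ = E₂ + λE₂h₁ ⇒ λ = E₂/(E₁h₂ − E₂h₁) = 1.9/(528 − 98.8) = 0.004427 per s.

0.004 per s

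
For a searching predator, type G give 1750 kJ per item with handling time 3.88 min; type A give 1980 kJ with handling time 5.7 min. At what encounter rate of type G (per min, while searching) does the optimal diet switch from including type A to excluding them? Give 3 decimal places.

0.864 per min

Drop type A once their profitability E₂/h₂ falls below the rate achievable on type G alone: E₂/h₂ = λE₁/(1 + λh₁).
Solve for λ: λE₁h₂ = E₂(1 + λh₁) → λ(E₁h₂ − E₂h₁) = E₂ → λ = E₂/(E₁h₂ − E₂h₁).
λ = 1980/(1750×5.7 − 1980×3.88) = 1980/2293 = 0.8636 per min.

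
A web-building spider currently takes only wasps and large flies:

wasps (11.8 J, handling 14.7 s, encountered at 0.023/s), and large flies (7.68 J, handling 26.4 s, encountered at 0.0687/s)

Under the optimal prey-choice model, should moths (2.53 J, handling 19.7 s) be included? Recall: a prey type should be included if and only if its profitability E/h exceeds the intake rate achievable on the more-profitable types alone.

No

On wasps and large flies alone, R = ΣλE/(1+Σλh) = 0.799/3.152 = 0.2535 J/s.
moths: E/h = 2.53/19.7 = 0.1284 J/s.
Since 0.1284 < R, time spent handling moths is better spent searching.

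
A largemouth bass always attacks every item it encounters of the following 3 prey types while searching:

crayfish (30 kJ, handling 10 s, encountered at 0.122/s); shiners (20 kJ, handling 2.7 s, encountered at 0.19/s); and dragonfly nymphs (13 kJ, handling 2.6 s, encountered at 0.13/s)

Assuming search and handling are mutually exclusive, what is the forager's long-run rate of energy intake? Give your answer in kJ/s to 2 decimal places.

2.98 kJ/s

R = Σλ_iE_i / (1 + Σλ_ih_i)
Numerator: 0.122×30 + 0.19×20 + 0.13×13 = 9.15
Denominator: 1 + 0.122×10 + 0.19×2.7 + 0.13×2.6 = 3.071
R = 9.15/3.071 = 2.979 kJ/s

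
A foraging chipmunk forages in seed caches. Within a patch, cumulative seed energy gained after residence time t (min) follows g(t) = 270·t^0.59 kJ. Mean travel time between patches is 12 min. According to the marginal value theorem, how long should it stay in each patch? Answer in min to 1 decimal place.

17.3 min

Optimal t* satisfies g'(t*) = g(t*)/(T + t*).
g'(t) = 0.59·270·t^-0.41. Setting 0.59·270·t^-0.41 = 270·t^0.59/(12+t) gives 0.59(12+t) = t, so 0.41·t = 0.59×12.
t* = 0.59×12/0.41 = 17.27 min.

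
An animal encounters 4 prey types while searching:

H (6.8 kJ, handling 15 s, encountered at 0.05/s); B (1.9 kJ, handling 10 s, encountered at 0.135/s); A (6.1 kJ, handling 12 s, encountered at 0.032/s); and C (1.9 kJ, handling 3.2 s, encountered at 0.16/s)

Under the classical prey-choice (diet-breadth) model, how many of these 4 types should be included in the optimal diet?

E/h in descending order: C 0.594, A 0.508, H 0.453, B 0.19 kJ/s. The optimal diet is the largest prefix of this list for which every included type satisfies E_i/h_i > R on the types above it.
Rate on top 1: 0.2011. A: 0.508 > 0.2011 → include.
Rate on top 2: 0.2633. H: 0.453 > 0.2633 → include.
Rate on top 3: 0.3172. B: 0.19 < 0.3172 → exclude; stop.
Optimal diet: C, A, H — 3 of 4 types.

3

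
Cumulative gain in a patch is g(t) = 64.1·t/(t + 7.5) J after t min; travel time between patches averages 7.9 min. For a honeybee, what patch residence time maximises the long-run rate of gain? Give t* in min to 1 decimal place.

Optimal t* satisfies g'(t*) = g(t*)/(T + t*).
g'(t) = 64.1·7.5/(t + 7.5)². Setting 64.1·7.5/(t+7.5)² = 64.1t/[(t+7.5)(7.9+t)] gives 7.5(7.9+t) = t(t+7.5), so t² = 7.5×7.9 = 59.25.
t* = √59.25 = 7.697 min.

7.7 min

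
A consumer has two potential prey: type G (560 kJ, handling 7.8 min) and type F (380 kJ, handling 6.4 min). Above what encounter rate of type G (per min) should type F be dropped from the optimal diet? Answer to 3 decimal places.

Drop type F once their profitability E₂/h₂ falls below the rate achievable on type G alone: E₂/h₂ = λE₁/(1 + λh₁).
Solve for λ: λE₁h₂ = E₂(1 + λh₁) → λ(E₁h₂ − E₂h₁) = E₂ → λ = E₂/(E₁h₂ − E₂h₁).
λ = 380/(560×6.4 − 380×7.8) = 380/620 = 0.6129 per min.

0.613 per min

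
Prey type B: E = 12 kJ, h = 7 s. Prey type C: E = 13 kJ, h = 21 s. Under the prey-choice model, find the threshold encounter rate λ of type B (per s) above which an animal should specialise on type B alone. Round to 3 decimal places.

0.081 per s

The zero-one rule: include type C iff E₂/h₂ > λE₁/(1+λh₁). Equality gives the switch point.
λE₁h₂ = E₂ + λE₂h₁ ⇒ λ = E₂/(E₁h₂ − E₂h₁) = 13/(252 − 91) = 0.08075 per s.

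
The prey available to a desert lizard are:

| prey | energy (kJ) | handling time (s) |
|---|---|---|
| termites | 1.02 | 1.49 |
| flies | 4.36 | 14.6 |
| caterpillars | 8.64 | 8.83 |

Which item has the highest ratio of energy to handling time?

caterpillars

In descending order of E/h:
caterpillars: 8.64/8.83 = 0.978 kJ/s
termites: 1.02/1.49 = 0.685 kJ/s
flies: 4.36/14.6 = 0.299 kJ/s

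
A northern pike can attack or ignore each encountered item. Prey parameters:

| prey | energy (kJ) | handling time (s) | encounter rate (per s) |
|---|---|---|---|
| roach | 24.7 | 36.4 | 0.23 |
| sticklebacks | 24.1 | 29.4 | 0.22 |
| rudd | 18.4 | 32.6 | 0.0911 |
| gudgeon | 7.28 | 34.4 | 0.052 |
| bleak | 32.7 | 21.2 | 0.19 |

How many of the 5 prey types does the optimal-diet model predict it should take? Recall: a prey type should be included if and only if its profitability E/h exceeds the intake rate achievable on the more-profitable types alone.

1

Profitabilities (E/h, kJ/s): bleak 1.54, sticklebacks 0.82, roach 0.679, rudd 0.564, gudgeon 0.212. Add prey in this order while the next type's profitability exceeds the intake rate on those already taken.
Rate on top 1: 1.236. sticklebacks: 0.82 < 1.236 → exclude; stop.
Optimal diet: bleak — 1 of 5 types.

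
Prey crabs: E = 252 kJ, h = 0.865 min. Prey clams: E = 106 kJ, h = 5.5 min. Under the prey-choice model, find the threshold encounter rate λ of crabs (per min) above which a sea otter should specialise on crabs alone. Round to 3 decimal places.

0.082 per min

At the threshold, the rate on crabs alone equals the profitability of clams: λ·252/(1 + λ·0.865) = 106/5.5 = 19.27.
Rearranging, λ(252 − 19.27×0.865) = 19.27, so λ = 19.27/235.3 = 0.0819 per min.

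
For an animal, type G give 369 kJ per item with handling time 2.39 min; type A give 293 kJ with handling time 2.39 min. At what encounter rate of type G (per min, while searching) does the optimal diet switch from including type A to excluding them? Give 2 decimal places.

1.61 per min

At the threshold, the rate on type G alone equals the profitability of type A: λ·369/(1 + λ·2.39) = 293/2.39 = 122.6.
Rearranging, λ(369 − 122.6×2.39) = 122.6, so λ = 122.6/76 = 1.613 per min.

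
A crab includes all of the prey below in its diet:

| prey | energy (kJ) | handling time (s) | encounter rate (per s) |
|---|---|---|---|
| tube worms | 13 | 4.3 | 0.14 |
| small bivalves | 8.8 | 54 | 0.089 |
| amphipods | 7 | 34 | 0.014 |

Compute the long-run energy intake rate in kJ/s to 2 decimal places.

R = (0.14×13 + 0.089×8.8 + 0.014×7) / (1 + 0.14×4.3 + 0.089×54 + 0.014×34) = 2.701/6.884 = 0.3924 kJ/s.

0.39 kJ/s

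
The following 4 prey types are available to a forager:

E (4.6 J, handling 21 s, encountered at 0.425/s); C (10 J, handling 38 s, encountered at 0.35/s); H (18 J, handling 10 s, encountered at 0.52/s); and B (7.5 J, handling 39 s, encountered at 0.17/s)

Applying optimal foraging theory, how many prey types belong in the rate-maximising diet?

1

Rank by E/h (J/s): H 1.8, C 0.263, E 0.219, B 0.192. Include each in turn until the next type's E/h falls below the running intake rate.
Rate on top 1: 1.51. C: 0.263 < 1.51 → exclude; stop.
Optimal diet: H — 1 of 4 types.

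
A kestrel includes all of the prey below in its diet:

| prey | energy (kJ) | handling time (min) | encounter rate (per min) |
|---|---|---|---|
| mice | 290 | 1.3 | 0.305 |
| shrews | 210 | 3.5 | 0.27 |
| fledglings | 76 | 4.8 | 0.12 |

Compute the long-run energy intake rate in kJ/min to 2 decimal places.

R = (0.305×290 + 0.27×210 + 0.12×76) / (1 + 0.305×1.3 + 0.27×3.5 + 0.12×4.8) = 154.3/2.917 = 52.88 kJ/min.

52.88 kJ/min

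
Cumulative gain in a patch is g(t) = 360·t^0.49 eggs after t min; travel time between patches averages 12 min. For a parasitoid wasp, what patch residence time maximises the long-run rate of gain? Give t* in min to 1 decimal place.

11.5 min

By the marginal value theorem, leave when the instantaneous gain rate g'(t) equals the habitat-wide average g(t)/(T + t).
g'(t) = 0.49·360·t^-0.51. Setting 0.49·360·t^-0.51 = 360·t^0.49/(12+t) gives 0.49(12+t) = t, so 0.51·t = 0.49×12.
t* = 0.49×12/0.51 = 11.53 min.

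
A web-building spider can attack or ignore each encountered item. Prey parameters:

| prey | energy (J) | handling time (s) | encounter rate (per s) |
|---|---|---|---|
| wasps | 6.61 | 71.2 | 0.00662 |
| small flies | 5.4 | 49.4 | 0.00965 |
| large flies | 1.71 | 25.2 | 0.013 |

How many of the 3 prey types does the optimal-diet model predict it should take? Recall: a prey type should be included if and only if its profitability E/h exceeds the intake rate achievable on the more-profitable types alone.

Rank by E/h (J/s): small flies 0.109, wasps 0.0928, large flies 0.0679. Include each in turn until the next type's E/h falls below the running intake rate.
Rate on top 1: 0.03529. wasps: 0.0928 > 0.03529 → include.
Rate on top 2: 0.04921. large flies: 0.0679 > 0.04921 → include.
Optimal diet: small flies, wasps, large flies — 3 of 3 types.

3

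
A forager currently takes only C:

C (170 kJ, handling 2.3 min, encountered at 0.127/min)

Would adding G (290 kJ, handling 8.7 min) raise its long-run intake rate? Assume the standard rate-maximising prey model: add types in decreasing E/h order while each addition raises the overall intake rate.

Intake rate on the current diet: R = (0.127×170) / (1 + 0.127×2.3) = 21.59/1.292 = 16.71 kJ/min.
Profitability of G: 290/8.7 = 33.33 kJ/min.
33.33 > 16.71, so adding G raises the average — include it.

Yes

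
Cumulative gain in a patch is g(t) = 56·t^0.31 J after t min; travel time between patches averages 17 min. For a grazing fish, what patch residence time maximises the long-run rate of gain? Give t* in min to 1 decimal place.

By the marginal value theorem, leave when the instantaneous gain rate g'(t) equals the habitat-wide average g(t)/(T + t).
g'(t) = 0.31·56·t^-0.69. Setting 0.31·56·t^-0.69 = 56·t^0.31/(17+t) gives 0.31(17+t) = t, so 0.69·t = 0.31×17.
t* = 0.31×17/0.69 = 7.638 min.

7.6 min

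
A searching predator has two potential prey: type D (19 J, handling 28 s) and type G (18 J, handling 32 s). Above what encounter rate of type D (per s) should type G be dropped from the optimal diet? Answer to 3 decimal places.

The zero-one rule: include type G iff E₂/h₂ > λE₁/(1+λh₁). Equality gives the switch point.
λE₁h₂ = E₂ + λE₂h₁ ⇒ λ = E₂/(E₁h₂ − E₂h₁) = 18/(608 − 504) = 0.1731 per s.

0.173 per s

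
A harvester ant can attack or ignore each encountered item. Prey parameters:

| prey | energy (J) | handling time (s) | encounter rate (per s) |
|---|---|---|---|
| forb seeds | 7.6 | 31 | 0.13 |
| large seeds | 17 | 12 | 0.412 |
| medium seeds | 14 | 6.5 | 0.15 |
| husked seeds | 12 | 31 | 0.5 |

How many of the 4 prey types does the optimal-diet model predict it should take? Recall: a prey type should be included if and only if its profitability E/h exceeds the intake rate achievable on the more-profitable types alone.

2

Rank by E/h (J/s): medium seeds 2.15, large seeds 1.42, husked seeds 0.387, forb seeds 0.245. Include each in turn until the next type's E/h falls below the running intake rate.
Rate on top 1: 1.063. large seeds: 1.42 > 1.063 → include.
Rate on top 2: 1.316. husked seeds: 0.387 < 1.316 → exclude; stop.
Optimal diet: medium seeds, large seeds — 2 of 4 types.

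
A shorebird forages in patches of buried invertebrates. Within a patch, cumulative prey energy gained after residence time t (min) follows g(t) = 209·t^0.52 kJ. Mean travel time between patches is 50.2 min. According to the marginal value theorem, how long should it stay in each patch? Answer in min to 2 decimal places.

By the marginal value theorem, leave when the instantaneous gain rate g'(t) equals the habitat-wide average g(t)/(T + t).
g'(t) = 0.52·209·t^-0.48. Setting 0.52·209·t^-0.48 = 209·t^0.52/(50.2+t) gives 0.52(50.2+t) = t, so 0.48·t = 0.52×50.2.
t* = 0.52×50.2/0.48 = 54.38 min.

54.38 min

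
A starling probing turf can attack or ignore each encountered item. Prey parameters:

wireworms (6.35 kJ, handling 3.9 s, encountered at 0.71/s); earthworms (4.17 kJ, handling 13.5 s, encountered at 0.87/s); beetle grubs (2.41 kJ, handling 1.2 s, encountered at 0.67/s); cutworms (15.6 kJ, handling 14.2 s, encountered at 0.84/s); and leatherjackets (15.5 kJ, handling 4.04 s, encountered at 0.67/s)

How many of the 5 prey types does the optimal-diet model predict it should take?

Profitabilities (E/h, kJ/s): leatherjackets 3.84, beetle grubs 2.01, wireworms 1.63, cutworms 1.1, earthworms 0.309. Add prey in this order while the next type's profitability exceeds the intake rate on those already taken.
Rate on top 1: 2.802. beetle grubs: 2.01 < 2.802 → exclude; stop.
Optimal diet: leatherjackets — 1 of 5 types.

1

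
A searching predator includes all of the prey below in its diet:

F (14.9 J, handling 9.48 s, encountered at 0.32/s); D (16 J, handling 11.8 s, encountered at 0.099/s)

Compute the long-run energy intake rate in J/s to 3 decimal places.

R = Σλ_iE_i / (1 + Σλ_ih_i)
Numerator: 0.32×14.9 + 0.099×16 = 6.352
Denominator: 1 + 0.32×9.48 + 0.099×11.8 = 5.202
R = 6.352/5.202 = 1.221 J/s

1.221 J/s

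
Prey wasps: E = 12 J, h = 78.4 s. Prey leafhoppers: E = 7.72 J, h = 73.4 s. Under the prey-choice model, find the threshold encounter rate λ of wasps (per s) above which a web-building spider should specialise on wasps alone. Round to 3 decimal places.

At the threshold, the rate on wasps alone equals the profitability of leafhoppers: λ·12/(1 + λ·78.4) = 7.72/73.4 = 0.1052.
Rearranging, λ(12 − 0.1052×78.4) = 0.1052, so λ = 0.1052/3.754 = 0.02802 per s.

0.028 per s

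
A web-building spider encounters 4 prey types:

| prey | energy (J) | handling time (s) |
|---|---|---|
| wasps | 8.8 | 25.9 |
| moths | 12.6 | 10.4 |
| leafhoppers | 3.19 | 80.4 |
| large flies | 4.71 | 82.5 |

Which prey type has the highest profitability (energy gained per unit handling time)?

moths

Profitability E/h (J/s): wasps = 8.8/25.9 = 0.34, moths = 12.6/10.4 = 1.21, leafhoppers = 3.19/80.4 = 0.0397, large flies = 4.71/82.5 = 0.0571.
Ranked: moths > wasps > large flies > leafhoppers.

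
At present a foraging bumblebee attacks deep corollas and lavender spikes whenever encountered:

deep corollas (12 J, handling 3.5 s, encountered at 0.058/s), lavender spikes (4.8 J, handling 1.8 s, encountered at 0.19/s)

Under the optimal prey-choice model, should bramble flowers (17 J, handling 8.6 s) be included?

Yes

Intake rate on the current diet: R = (0.058×12 + 0.19×4.8) / (1 + 0.058×3.5 + 0.19×1.8) = 1.608/1.545 = 1.041 J/s.
bramble flowers: E/h = 17/8.6 = 1.977 J/s.
Since 1.977 > R, including bramble flowers increases the long-run rate.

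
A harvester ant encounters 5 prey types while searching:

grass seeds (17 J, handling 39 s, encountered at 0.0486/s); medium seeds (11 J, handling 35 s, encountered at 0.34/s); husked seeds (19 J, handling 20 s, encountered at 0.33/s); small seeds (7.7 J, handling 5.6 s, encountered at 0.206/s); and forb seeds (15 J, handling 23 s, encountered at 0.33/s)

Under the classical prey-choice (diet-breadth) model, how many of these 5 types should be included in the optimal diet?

2

E/h in descending order: small seeds 1.38, husked seeds 0.95, forb seeds 0.652, grass seeds 0.436, medium seeds 0.314 J/s. The optimal diet is the largest prefix of this list for which every included type satisfies E_i/h_i > R on the types above it.
Rate on top 1: 0.7365. husked seeds: 0.95 > 0.7365 → include.
Rate on top 2: 0.8975. forb seeds: 0.652 < 0.8975 → exclude; stop.
Optimal diet: small seeds, husked seeds — 2 of 5 types.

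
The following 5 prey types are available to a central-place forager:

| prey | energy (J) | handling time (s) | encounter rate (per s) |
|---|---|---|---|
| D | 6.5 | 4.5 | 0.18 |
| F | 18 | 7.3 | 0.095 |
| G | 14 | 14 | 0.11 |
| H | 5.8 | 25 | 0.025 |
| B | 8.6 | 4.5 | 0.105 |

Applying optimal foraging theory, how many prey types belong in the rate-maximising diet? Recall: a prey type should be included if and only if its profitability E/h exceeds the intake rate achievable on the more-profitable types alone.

Rank by E/h (J/s): F 2.47, B 1.91, D 1.44, G 1, H 0.232. Include each in turn until the next type's E/h falls below the running intake rate.
Rate on top 1: 1.01. B: 1.91 > 1.01 → include.
Rate on top 2: 1.206. D: 1.44 > 1.206 → include.
Rate on top 3: 1.271. G: 1 < 1.271 → exclude; stop.
Optimal diet: F, B, D — 3 of 5 types.

3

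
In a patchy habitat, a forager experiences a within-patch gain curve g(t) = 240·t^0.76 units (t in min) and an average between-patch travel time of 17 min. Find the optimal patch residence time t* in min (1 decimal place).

53.8 min

By the marginal value theorem, leave when the instantaneous gain rate g'(t) equals the habitat-wide average g(t)/(T + t).
g'(t) = 0.76·240·t^-0.24. Setting 0.76·240·t^-0.24 = 240·t^0.76/(17+t) gives 0.76(17+t) = t, so 0.24·t = 0.76×17.
t* = 0.76×17/0.24 = 53.83 min.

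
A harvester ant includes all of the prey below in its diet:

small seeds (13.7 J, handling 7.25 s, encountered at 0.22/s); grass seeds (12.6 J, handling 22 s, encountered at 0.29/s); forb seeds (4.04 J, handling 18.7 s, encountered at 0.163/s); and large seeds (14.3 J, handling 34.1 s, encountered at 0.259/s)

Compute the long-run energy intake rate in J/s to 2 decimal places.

Energy encountered per unit search time: 0.22×13.7 + 0.29×12.6 + 0.163×4.04 + 0.259×14.3 = 11.03 J/s.
Handling time per unit search time: 0.22×7.25 + 0.29×22 + 0.163×18.7 + 0.259×34.1 = 19.86.
Rate = 11.03/(1 + 19.86) = 0.5289 J/s.

0.53 J/s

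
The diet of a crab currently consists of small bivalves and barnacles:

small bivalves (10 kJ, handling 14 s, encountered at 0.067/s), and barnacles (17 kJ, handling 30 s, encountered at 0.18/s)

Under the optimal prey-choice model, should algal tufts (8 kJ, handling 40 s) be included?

Current rate: (0.067×10 + 0.18×17)/(1 + 0.067×14 + 0.18×30) = 0.5083 kJ/s.
algal tufts: E/h = 8/40 = 0.2 kJ/s.
0.2 < 0.5083, so adding algal tufts would lower the average — exclude it.

No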